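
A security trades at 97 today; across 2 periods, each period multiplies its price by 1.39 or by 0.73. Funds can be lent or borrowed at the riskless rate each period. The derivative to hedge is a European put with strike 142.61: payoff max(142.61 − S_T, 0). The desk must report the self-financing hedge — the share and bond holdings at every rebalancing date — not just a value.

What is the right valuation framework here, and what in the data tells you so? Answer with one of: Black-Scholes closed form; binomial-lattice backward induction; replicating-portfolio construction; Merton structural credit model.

framework: replicating-portfolio construction

Key observation: what is demanded is not a single number but the (Δ, B) position at each node of the 1.39/0.73 tree starting at 97; constructing those positions is the replicating-portfolio method.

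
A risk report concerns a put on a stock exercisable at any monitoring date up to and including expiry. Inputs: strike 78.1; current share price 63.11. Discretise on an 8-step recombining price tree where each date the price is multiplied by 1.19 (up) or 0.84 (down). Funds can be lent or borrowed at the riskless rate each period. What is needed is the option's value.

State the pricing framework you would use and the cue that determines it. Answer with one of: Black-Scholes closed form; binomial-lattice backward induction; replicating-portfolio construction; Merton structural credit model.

framework: binomial-lattice backward induction

Key observation: early exercise of the strike-78.1 put must be checked at each of the 8 dates (spot 63.11), which forces a node-by-node comparison of intrinsic and continuation value backward from expiry.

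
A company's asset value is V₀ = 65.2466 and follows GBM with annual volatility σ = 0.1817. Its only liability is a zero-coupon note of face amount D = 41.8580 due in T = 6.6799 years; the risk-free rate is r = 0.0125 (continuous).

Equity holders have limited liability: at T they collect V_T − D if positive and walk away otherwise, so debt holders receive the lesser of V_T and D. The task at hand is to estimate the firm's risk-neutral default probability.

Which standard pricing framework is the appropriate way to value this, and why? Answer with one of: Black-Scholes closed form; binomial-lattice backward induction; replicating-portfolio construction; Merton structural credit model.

Key observation: a levered firm with one bullet debt due at 6.6799 years is the canonical structural-credit setup: equity is a call on the firm's assets struck at the face value.

framework: Merton structural credit model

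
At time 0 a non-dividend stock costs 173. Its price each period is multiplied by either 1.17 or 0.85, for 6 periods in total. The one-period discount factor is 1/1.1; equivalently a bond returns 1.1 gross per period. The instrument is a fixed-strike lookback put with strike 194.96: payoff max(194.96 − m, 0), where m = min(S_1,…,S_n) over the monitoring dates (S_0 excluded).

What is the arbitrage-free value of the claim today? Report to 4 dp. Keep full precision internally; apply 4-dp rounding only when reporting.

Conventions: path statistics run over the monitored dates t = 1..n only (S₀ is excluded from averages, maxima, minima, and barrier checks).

Under the martingale measure an up-move has probability p* = 0.7812; value the claim as the probability-weighted average of per-path payoffs, discounted 6 periods at R = 1.1.
Enumerate all 2^6 = 64 price paths (U = up ×1.17, D = down ×0.85); each path with k up-moves has probability p*^k·(1−p*)^(6−k).
DDDDDD: m=65.2469, payoff=129.7131, prob=0.000110
UDDDDD: m=89.8104, payoff=105.1496, prob=0.000391
DUDDDD: m=89.8104, payoff=105.1496, prob=0.000391
UUDDDD: m=123.6214, payoff=71.3386, prob=0.001398
DDUDDD: m=89.8104, payoff=105.1496, prob=0.000391
UDUDDD: m=123.6214, payoff=71.3386, prob=0.001398
DUUDDD: m=123.6214, payoff=71.3386, prob=0.001398
UUUDDD: m=170.1612, payoff=24.7988, prob=0.004991
DDDUDD: m=89.8104, payoff=105.1496, prob=0.000391
UDDUDD: m=123.6214, payoff=71.3386, prob=0.001398
DUDUDD: m=123.6214, payoff=71.3386, prob=0.001398
UUDUDD: m=170.1612, payoff=24.7988, prob=0.004991
DDUUDD: m=123.6214, payoff=71.3386, prob=0.001398
UDUUDD: m=170.1612, payoff=24.7988, prob=0.004991
DUUUDD: m=147.0500, payoff=47.9100, prob=0.004991
UUUUDD: m=202.4100, payoff=0.0000, prob=0.017826
DDDDUD: m=89.8104, payoff=105.1496, prob=0.000391
UDDDUD: m=123.6214, payoff=71.3386, prob=0.001398
DUDDUD: m=123.6214, payoff=71.3386, prob=0.001398
UUDDUD: m=170.1612, payoff=24.7988, prob=0.004991
DDUDUD: m=123.6214, payoff=71.3386, prob=0.001398
UDUDUD: m=170.1612, payoff=24.7988, prob=0.004991
DUUDUD: m=147.0500, payoff=47.9100, prob=0.004991
UUUDUD: m=202.4100, payoff=0.0000, prob=0.017826
DDDUUD: m=106.2436, payoff=88.7164, prob=0.001398
UDDUUD: m=146.2412, payoff=48.7188, prob=0.004991
DUDUUD: m=146.2412, payoff=48.7188, prob=0.004991
UUDUUD: m=201.2967, payoff=0.0000, prob=0.017826
DDUUUD: m=124.9925, payoff=69.9675, prob=0.004991
UDUUUD: m=172.0485, payoff=22.9115, prob=0.017826
DUUUUD: m=147.0500, payoff=47.9100, prob=0.017826
UUUUUD: m=202.4100, payoff=0.0000, prob=0.063665
DDDDDU: m=76.7610, payoff=118.1990, prob=0.000391
UDDDDU: m=105.6593, payoff=89.3007, prob=0.001398
DUDDDU: m=105.6593, payoff=89.3007, prob=0.001398
UUDDDU: m=145.4369, payoff=49.5231, prob=0.004991
DDUDDU: m=105.6593, payoff=89.3007, prob=0.001398
UDUDDU: m=145.4369, payoff=49.5231, prob=0.004991
DUUDDU: m=145.4369, payoff=49.5231, prob=0.004991
UUUDDU: m=200.1896, payoff=0.0000, prob=0.017826
DDDUDU: m=105.6593, payoff=89.3007, prob=0.001398
UDDUDU: m=145.4369, payoff=49.5231, prob=0.004991
DUDUDU: m=145.4369, payoff=49.5231, prob=0.004991
UUDUDU: m=200.1896, payoff=0.0000, prob=0.017826
DDUUDU: m=124.9925, payoff=69.9675, prob=0.004991
UDUUDU: m=172.0485, payoff=22.9115, prob=0.017826
DUUUDU: m=147.0500, payoff=47.9100, prob=0.017826
UUUUDU: m=202.4100, payoff=0.0000, prob=0.063665
DDDDUU: m=90.3071, payoff=104.6529, prob=0.001398
UDDDUU: m=124.3050, payoff=70.6550, prob=0.004991
DUDDUU: m=124.3050, payoff=70.6550, prob=0.004991
UUDDUU: m=171.1022, payoff=23.8578, prob=0.017826
DDUDUU: m=124.3050, payoff=70.6550, prob=0.004991
UDUDUU: m=171.1022, payoff=23.8578, prob=0.017826
DUUDUU: m=147.0500, payoff=47.9100, prob=0.017826
UUUDUU: m=202.4100, payoff=0.0000, prob=0.063665
DDDUUU: m=106.2436, payoff=88.7164, prob=0.004991
UDDUUU: m=146.2412, payoff=48.7188, prob=0.017826
DUDUUU: m=146.2412, payoff=48.7188, prob=0.017826
UUDUUU: m=201.2967, payoff=0.0000, prob=0.063665
DDUUUU: m=124.9925, payoff=69.9675, prob=0.017826
UDUUUU: m=172.0485, payoff=22.9115, prob=0.063665
DUUUUU: m=147.0500, payoff=47.9100, prob=0.063665
UUUUUU: m=202.4100, payoff=0.0000, prob=0.227374
Price = Σ prob·payoff / R^6 = 18.674217 / 1.771561 = 10.5411

price = 10.5411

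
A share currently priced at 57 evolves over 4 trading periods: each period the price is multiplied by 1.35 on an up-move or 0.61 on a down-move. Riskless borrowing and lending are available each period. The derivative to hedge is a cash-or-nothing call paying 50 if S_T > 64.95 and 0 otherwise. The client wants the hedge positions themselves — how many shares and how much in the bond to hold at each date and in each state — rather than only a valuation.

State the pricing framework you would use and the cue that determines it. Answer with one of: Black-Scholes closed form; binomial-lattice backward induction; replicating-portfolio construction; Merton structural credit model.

Key observation: the deliverable is the dynamic trading strategy on the 4-step tree (spot 57, moves 1.35 and 0.61), so the valuation must go through the node-by-node replicating-portfolio solve.

framework: replicating-portfolio construction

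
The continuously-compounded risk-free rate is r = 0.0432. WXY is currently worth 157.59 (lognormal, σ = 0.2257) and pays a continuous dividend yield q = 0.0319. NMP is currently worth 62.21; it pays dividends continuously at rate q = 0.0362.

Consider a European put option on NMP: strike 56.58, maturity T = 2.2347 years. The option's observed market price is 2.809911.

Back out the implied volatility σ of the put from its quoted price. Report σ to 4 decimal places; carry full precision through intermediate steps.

sigma = 0.1633

At σ = 0.1633 the Black–Scholes value reproduces the quote:
σ√T = 0.1633·√2.2347 = 0.244116
d₁ = (ln(S/K) + (r−q+σ²/2)T) / (σ√T) = (ln(62.21/56.58) + (0.0432−0.0362+0.1633²/2)·2.2347) / 0.244116 = (0.094860 + 0.045439) / 0.244116 = 0.574725
d₂ = d₁ − σ√T = 0.574725 − 0.244116 = 0.330609
e^{−rT} = 0.907974
e^{−qT} = 0.922289
N(−d₁) = 0.282739,  N(−d₂) = 0.370470
V = K·e^{−rT}·N(−d₂) − S·e^{−qT}·N(−d₁) = 19.032225 − 16.222314 = 2.809911 (matching the quote); vega is positive throughout, so no other σ reproduces this price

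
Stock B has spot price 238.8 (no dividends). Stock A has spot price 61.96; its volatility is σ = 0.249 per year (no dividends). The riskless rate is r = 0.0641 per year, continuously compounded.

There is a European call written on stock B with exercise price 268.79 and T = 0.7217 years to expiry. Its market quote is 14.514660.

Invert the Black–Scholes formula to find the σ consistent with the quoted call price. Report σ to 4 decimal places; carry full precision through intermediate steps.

At σ = 0.2664 the Black–Scholes value reproduces the quote:
σ√T = 0.2664·√0.7217 = 0.226315
d₁ = (ln(S/K) + (r+σ²/2)T) / (σ√T) = (ln(238.8/268.79) + (0.0641+0.2664²/2)·0.7217) / 0.226315 = (-0.118304 + 0.071870) / 0.226315 = -0.205174
d₂ = d₁ − σ√T = -0.205174 − 0.226315 = -0.431489
e^{−rT} = 0.954793
N(d₁) = 0.418718,  N(d₂) = 0.333057
V = S·N(d₁) − K·e^{−rT}·N(d₂) = 99.989867 − 85.475207 = 14.514660 (the quoted price), and the Black–Scholes price is strictly increasing in σ, so σ is unique

sigma = 0.2664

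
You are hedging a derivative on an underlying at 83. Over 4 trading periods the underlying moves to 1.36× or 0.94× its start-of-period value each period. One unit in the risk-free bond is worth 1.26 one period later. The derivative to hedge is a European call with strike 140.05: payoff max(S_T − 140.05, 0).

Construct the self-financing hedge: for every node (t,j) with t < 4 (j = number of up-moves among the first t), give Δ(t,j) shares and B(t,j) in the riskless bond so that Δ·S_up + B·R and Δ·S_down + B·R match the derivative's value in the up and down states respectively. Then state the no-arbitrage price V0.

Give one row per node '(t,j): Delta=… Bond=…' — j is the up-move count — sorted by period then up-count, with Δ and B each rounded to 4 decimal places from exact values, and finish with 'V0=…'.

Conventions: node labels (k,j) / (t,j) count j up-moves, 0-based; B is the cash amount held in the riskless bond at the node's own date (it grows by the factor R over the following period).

The replicating-portfolio and risk-neutral prices coincide; use p* = (1.26−0.94)/(1.36−0.94) = 0.7619 for the latter.
Terminal payoffs: V(4,0)=0.0000, V(4,1)=0.0000, V(4,2)=0.0000, V(4,3)=56.2059, V(4,4)=143.8947
Node (3,0) S=68.9385: V=(p*·0.0000+(1−p*)·0.0000)/1.26=0.0000; Δ=(0.0000−0.0000)/(93.7563−64.8022)=0.0000; B=V−Δ·S=0.0000
Node (3,1) S=99.7408: V=(p*·0.0000+(1−p*)·0.0000)/1.26=0.0000; Δ=(0.0000−0.0000)/(135.6474−93.7563)=0.0000; B=V−Δ·S=0.0000
Node (3,2) S=144.3058: V=(p*·56.2059+(1−p*)·0.0000)/1.26=33.9869; Δ=(56.2059−0.0000)/(196.2559−135.6474)=0.9274; B=V−Δ·S=-99.8366
Node (3,3) S=208.7828: V=(p*·143.8947+(1−p*)·56.2059)/1.26=97.6321; Δ=(143.8947−56.2059)/(283.9447−196.2559)=1.0000; B=V−Δ·S=-111.1508
Node (2,0) S=73.3388: V=(p*·0.0000+(1−p*)·0.0000)/1.26=0.0000; Δ=(0.0000−0.0000)/(99.7408−68.9385)=0.0000; B=V−Δ·S=0.0000
Node (2,1) S=106.1072: V=(p*·33.9869+(1−p*)·0.0000)/1.26=20.5514; Δ=(33.9869−0.0000)/(144.3058−99.7408)=0.7626; B=V−Δ·S=-60.3698
Node (2,2) S=153.5168: V=(p*·97.6321+(1−p*)·33.9869)/1.26=65.4591; Δ=(97.6321−33.9869)/(208.7828−144.3058)=0.9871; B=V−Δ·S=-86.0769
Node (1,0) S=78.0200: V=(p*·20.5514+(1−p*)·0.0000)/1.26=12.4272; Δ=(20.5514−0.0000)/(106.1072−73.3388)=0.6272; B=V−Δ·S=-36.5048
Node (1,1) S=112.8800: V=(p*·65.4591+(1−p*)·20.5514)/1.26=43.4657; Δ=(65.4591−20.5514)/(153.5168−106.1072)=0.9472; B=V−Δ·S=-63.4573
Node (0,0) S=83.0000: V=(p*·43.4657+(1−p*)·12.4272)/1.26=28.6314; Δ=(43.4657−12.4272)/(112.8800−78.0200)=0.8904; B=V−Δ·S=-45.2699
As a check, the time-0 holding Δ(0,0)·S0 + B(0,0) comes to 28.6314 — exactly V0.

(0,0): Delta=0.8904 Bond=-45.2699
(1,0): Delta=0.6272 Bond=-36.5048
(1,1): Delta=0.9472 Bond=-63.4573
(2,0): Delta=0.0000 Bond=0.0000
(2,1): Delta=0.7626 Bond=-60.3698
(2,2): Delta=0.9871 Bond=-86.0769
(3,0): Delta=0.0000 Bond=0.0000
(3,1): Delta=0.0000 Bond=0.0000
(3,2): Delta=0.9274 Bond=-99.8366
(3,3): Delta=1.0000 Bond=-111.1508
V0=28.6314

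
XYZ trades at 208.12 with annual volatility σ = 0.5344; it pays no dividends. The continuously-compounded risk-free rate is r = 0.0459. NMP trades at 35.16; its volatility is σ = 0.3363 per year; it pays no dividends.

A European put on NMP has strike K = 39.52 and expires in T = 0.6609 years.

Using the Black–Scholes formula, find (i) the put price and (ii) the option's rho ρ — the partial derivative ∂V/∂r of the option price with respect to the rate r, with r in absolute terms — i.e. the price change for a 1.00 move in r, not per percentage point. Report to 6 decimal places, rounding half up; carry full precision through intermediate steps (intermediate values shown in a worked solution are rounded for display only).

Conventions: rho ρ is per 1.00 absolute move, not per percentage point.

σ√T = 0.3363·√0.6609 = 0.273398
d₁ = (ln(S/K) + (r+σ²/2)T) / (σ√T) = (ln(35.16/39.52) + (0.0459+0.3363²/2)·0.6609) / 0.273398 = (-0.116898 + 0.067708) / 0.273398 = -0.179919
d₂ = d₁ − σ√T = -0.179919 − 0.273398 = -0.453316
e^{−rT} = 0.970120
N(−d₁) = 0.571392,  N(−d₂) = 0.674840
Put price V = K·e^{−rT}·N(−d₂) − S·N(−d₁) = 25.872774 − 20.090136 = 5.782637
ρ = −K·T·e^{−rT}·N(−d₂) = -17.099316

price = 5.782637
ρ = -17.099316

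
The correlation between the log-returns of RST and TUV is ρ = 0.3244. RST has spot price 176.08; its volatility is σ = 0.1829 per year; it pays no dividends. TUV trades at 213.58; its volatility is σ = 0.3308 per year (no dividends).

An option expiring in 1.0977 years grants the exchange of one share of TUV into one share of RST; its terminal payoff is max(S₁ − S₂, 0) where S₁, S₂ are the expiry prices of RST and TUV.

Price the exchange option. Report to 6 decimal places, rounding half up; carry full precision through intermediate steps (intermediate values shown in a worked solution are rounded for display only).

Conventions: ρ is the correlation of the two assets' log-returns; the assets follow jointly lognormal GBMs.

exchange price = 11.447753

σ_eff = √(σ₁² + σ₂² − 2ρσ₁σ₂) = √(0.1829² + 0.3308² − 2·0.3244·0.1829·0.3308) = 0.321911
d₁ = (ln(S₁/S₂) + (q₂ − q₁ + σ_eff²/2)T) / (σ_eff√T) = (ln(176.08/213.58) + (0.0 − 0.0 + 0.051813)·1.0977) / 0.337270 = -0.403824
d₂ = d₁ − σ_eff√T = -0.403824 − 0.337270 = -0.741094
N(d₁) = 0.343171,  N(d₂) = 0.229318
V = S₁·e^{−q₁T}·N(d₁) − S₂·e^{−q₂T}·N(d₂) = 60.425551 − 48.977799 = 11.447753
Key observation: no risk-free rate is needed — with the second asset as numeraire the exchange option is a call on the ratio S₁/S₂, and r cancels out of the value.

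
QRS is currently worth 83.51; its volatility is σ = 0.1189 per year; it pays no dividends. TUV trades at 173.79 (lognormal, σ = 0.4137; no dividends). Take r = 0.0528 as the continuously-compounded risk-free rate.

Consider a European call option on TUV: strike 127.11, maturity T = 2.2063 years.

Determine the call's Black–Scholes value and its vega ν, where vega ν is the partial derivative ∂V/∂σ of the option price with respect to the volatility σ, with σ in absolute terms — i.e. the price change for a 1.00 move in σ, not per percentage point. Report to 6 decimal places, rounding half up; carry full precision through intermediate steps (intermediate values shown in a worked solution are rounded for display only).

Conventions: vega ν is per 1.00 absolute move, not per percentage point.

σ√T = 0.4137·√2.2063 = 0.614494
d₁ = (ln(S/K) + (r+σ²/2)T) / (σ√T) = (ln(173.79/127.11) + (0.0528+0.4137²/2)·2.2063) / 0.614494 = (0.312795 + 0.305294) / 0.614494 = 1.005850
d₂ = d₁ − σ√T = 1.005850 − 0.614494 = 0.391356
e^{−rT} = 0.890037
N(d₁) = 0.842756,  N(d₂) = 0.652233
Call price V = S·N(d₁) − K·e^{−rT}·N(d₂) = 146.462590 − 73.788774 = 72.673816
φ(d₁) = (1/√(2π))·e^{−d₁²/2} = 0.240555
ν = S·φ(d₁)·√T = 62.097172

price = 72.673816
ν = 62.097172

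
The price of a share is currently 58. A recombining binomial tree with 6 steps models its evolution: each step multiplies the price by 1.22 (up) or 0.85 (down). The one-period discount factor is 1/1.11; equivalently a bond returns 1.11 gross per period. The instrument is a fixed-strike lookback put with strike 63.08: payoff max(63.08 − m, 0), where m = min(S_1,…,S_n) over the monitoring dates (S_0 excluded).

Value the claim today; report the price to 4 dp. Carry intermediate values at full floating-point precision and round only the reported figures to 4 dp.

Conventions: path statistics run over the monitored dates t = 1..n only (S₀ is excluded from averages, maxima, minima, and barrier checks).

Set p* = 0.7027 (from d < R < u); the path-dependent value is the discounted p*-expectation over all price paths.
Enumerate all 2^6 = 64 price paths (U = up ×1.22, D = down ×0.85); each path with k up-moves has probability p*^k·(1−p*)^(6−k).
DDDDDD: m=21.8747, payoff=41.2053, prob=0.000690
UDDDDD: m=31.3966, payoff=31.6834, prob=0.001632
DUDDDD: m=31.3966, payoff=31.6834, prob=0.001632
UUDDDD: m=45.0633, payoff=18.0167, prob=0.003858
DDUDDD: m=31.3966, payoff=31.6834, prob=0.001632
UDUDDD: m=45.0633, payoff=18.0167, prob=0.003858
DUUDDD: m=45.0633, payoff=18.0167, prob=0.003858
UUUDDD: m=64.6791, payoff=0.0000, prob=0.009118
DDDUDD: m=31.3966, payoff=31.6834, prob=0.001632
UDDUDD: m=45.0633, payoff=18.0167, prob=0.003858
DUDUDD: m=45.0633, payoff=18.0167, prob=0.003858
UUDUDD: m=64.6791, payoff=0.0000, prob=0.009118
DDUUDD: m=41.9050, payoff=21.1750, prob=0.003858
UDUUDD: m=60.1460, payoff=2.9340, prob=0.009118
DUUUDD: m=49.3000, payoff=13.7800, prob=0.009118
UUUUDD: m=70.7600, payoff=0.0000, prob=0.021551
DDDDUD: m=30.2764, payoff=32.8036, prob=0.001632
UDDDUD: m=43.4555, payoff=19.6245, prob=0.003858
DUDDUD: m=43.4555, payoff=19.6245, prob=0.003858
UUDDUD: m=62.3714, payoff=0.7086, prob=0.009118
DDUDUD: m=41.9050, payoff=21.1750, prob=0.003858
UDUDUD: m=60.1460, payoff=2.9340, prob=0.009118
DUUDUD: m=49.3000, payoff=13.7800, prob=0.009118
UUUDUD: m=70.7600, payoff=0.0000, prob=0.021551
DDDUUD: m=35.6193, payoff=27.4608, prob=0.003858
UDDUUD: m=51.1241, payoff=11.9559, prob=0.009118
DUDUUD: m=49.3000, payoff=13.7800, prob=0.009118
UUDUUD: m=70.7600, payoff=0.0000, prob=0.021551
DDUUUD: m=41.9050, payoff=21.1750, prob=0.009118
UDUUUD: m=60.1460, payoff=2.9340, prob=0.021551
DUUUUD: m=49.3000, payoff=13.7800, prob=0.021551
UUUUUD: m=70.7600, payoff=0.0000, prob=0.050939
DDDDDU: m=25.7349, payoff=37.3451, prob=0.001632
UDDDDU: m=36.9372, payoff=26.1428, prob=0.003858
DUDDDU: m=36.9372, payoff=26.1428, prob=0.003858
UUDDDU: m=53.0157, payoff=10.0643, prob=0.009118
DDUDDU: m=36.9372, payoff=26.1428, prob=0.003858
UDUDDU: m=53.0157, payoff=10.0643, prob=0.009118
DUUDDU: m=49.3000, payoff=13.7800, prob=0.009118
UUUDDU: m=70.7600, payoff=0.0000, prob=0.021551
DDDUDU: m=35.6193, payoff=27.4608, prob=0.003858
UDDUDU: m=51.1241, payoff=11.9559, prob=0.009118
DUDUDU: m=49.3000, payoff=13.7800, prob=0.009118
UUDUDU: m=70.7600, payoff=0.0000, prob=0.021551
DDUUDU: m=41.9050, payoff=21.1750, prob=0.009118
UDUUDU: m=60.1460, payoff=2.9340, prob=0.021551
DUUUDU: m=49.3000, payoff=13.7800, prob=0.021551
UUUUDU: m=70.7600, payoff=0.0000, prob=0.050939
DDDDUU: m=30.2764, payoff=32.8036, prob=0.003858
UDDDUU: m=43.4555, payoff=19.6245, prob=0.009118
DUDDUU: m=43.4555, payoff=19.6245, prob=0.009118
UUDDUU: m=62.3714, payoff=0.7086, prob=0.021551
DDUDUU: m=41.9050, payoff=21.1750, prob=0.009118
UDUDUU: m=60.1460, payoff=2.9340, prob=0.021551
DUUDUU: m=49.3000, payoff=13.7800, prob=0.021551
UUUDUU: m=70.7600, payoff=0.0000, prob=0.050939
DDDUUU: m=35.6193, payoff=27.4608, prob=0.009118
UDDUUU: m=51.1241, payoff=11.9559, prob=0.021551
DUDUUU: m=49.3000, payoff=13.7800, prob=0.021551
UUDUUU: m=70.7600, payoff=0.0000, prob=0.050939
DDUUUU: m=41.9050, payoff=21.1750, prob=0.021551
UDUUUU: m=60.1460, payoff=2.9340, prob=0.050939
DUUUUU: m=49.3000, payoff=13.7800, prob=0.050939
UUUUUU: m=70.7600, payoff=0.0000, prob=0.120401
Price = Σ prob·payoff / R^6 = 6.888403 / 1.870415 = 3.6828

price = 3.6828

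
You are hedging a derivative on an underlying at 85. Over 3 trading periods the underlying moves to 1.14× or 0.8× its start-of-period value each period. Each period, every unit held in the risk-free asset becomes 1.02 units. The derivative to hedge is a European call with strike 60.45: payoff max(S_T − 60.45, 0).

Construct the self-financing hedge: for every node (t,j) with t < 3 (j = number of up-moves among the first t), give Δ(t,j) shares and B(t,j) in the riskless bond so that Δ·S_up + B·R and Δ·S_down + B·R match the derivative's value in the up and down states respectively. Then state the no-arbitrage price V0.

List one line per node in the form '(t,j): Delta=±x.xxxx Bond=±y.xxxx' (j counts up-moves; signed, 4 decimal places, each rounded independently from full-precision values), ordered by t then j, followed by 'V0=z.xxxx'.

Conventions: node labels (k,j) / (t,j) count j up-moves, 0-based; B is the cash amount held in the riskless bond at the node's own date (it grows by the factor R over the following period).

No-arbitrage ⇒ martingale measure with p* = (R−d)/(u−d) = 0.6471.
At maturity the claim pays: V(3,0)=0.0000, V(3,1)=1.5660, V(3,2)=27.9228, V(3,3)=65.4812
  t=2,j=0: stock 54.4000 → up 62.0160 (V=1.5660), down 43.5200 (V=0.0000). Price 0.9934; hedge Δ=0.0847, bond B=-3.6125.
  t=2,j=1: stock 77.5200 → up 88.3728 (V=27.9228), down 62.0160 (V=1.5660). Price 18.2553; hedge Δ=1.0000, bond B=-59.2647.
  t=2,j=2: stock 110.4660 → up 125.9312 (V=65.4812), down 88.3728 (V=27.9228). Price 51.2013; hedge Δ=1.0000, bond B=-59.2647.
  t=1,j=0: stock 68.0000 → up 77.5200 (V=18.2553), down 54.4000 (V=0.9934). Price 11.9244; hedge Δ=0.7466, bond B=-38.8458.
  t=1,j=1: stock 96.9000 → up 110.4660 (V=51.2013), down 77.5200 (V=18.2553). Price 38.7973; hedge Δ=1.0000, bond B=-58.1027.
  t=0,j=0: stock 85.0000 → up 96.9000 (V=38.7973), down 68.0000 (V=11.9244). Price 28.7380; hedge Δ=0.9299, bond B=-50.3001.
Check: Δ(0,0)·S0 + B(0,0) = 28.7380 = V0.

(0,0): Delta=0.9299 Bond=-50.3001
(1,0): Delta=0.7466 Bond=-38.8458
(1,1): Delta=1.0000 Bond=-58.1027
(2,0): Delta=0.0847 Bond=-3.6125
(2,1): Delta=1.0000 Bond=-59.2647
(2,2): Delta=1.0000 Bond=-59.2647
V0=28.7380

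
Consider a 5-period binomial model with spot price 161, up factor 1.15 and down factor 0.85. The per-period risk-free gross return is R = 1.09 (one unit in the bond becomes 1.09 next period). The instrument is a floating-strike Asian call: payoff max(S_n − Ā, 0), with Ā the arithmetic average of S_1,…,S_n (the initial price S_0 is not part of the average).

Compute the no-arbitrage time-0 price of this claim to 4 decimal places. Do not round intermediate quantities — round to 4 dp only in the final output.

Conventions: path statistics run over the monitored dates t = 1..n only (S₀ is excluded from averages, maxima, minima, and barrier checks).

price = 25.8040

No-arbitrage gives p* = (R−d)/(u−d) = 0.8000: enumerate every path, weight its payoff by its p*-probability, and discount by R^5.
Enumerate all 2^5 = 32 price paths (U = up ×1.15, D = down ×0.85); each path with k up-moves has probability p*^k·(1−p*)^(5−k).
DDDDD: Ā=101.5052, payoff=0.0000, prob=0.000320
UDDDD: Ā=137.3306, payoff=0.0000, prob=0.001280
DUDDD: Ā=127.6706, payoff=0.0000, prob=0.001280
UUDDD: Ā=172.7308, payoff=0.0000, prob=0.005120
DDUDD: Ā=119.4596, payoff=0.0000, prob=0.001280
UDUDD: Ā=161.6218, payoff=0.0000, prob=0.005120
DUUDD: Ā=151.9618, payoff=0.0000, prob=0.005120
UUUDD: Ā=205.5954, payoff=0.0000, prob=0.020480
DDDUD: Ā=112.4803, payoff=0.0000, prob=0.001280
UDDUD: Ā=152.1792, payoff=0.0000, prob=0.005120
DUDUD: Ā=142.5192, payoff=0.0000, prob=0.005120
UUDUD: Ā=192.8201, payoff=0.0000, prob=0.020480
DDUUD: Ā=134.3082, payoff=0.0000, prob=0.005120
UDUUD: Ā=181.7111, payoff=0.0000, prob=0.020480
DUUUD: Ā=172.0511, payoff=4.8609, prob=0.020480
UUUUD: Ā=232.7750, payoff=6.5765, prob=0.081920
DDDDU: Ā=106.5478, payoff=0.0000, prob=0.001280
UDDDU: Ā=144.1529, payoff=0.0000, prob=0.005120
DUDDU: Ā=134.4929, payoff=0.0000, prob=0.005120
UUDDU: Ā=181.9610, payoff=0.0000, prob=0.020480
DDUDU: Ā=126.2819, payoff=4.4791, prob=0.005120
UDUDU: Ā=170.8520, payoff=6.0600, prob=0.020480
DUUDU: Ā=161.1920, payoff=15.7200, prob=0.020480
UUUDU: Ā=218.0833, payoff=21.2682, prob=0.081920
DDDUU: Ā=119.3026, payoff=11.4585, prob=0.005120
UDDUU: Ā=161.4094, payoff=15.5026, prob=0.020480
DUDUU: Ā=151.7494, payoff=25.1626, prob=0.020480
UUDUU: Ā=205.3080, payoff=34.0435, prob=0.081920
DDUUU: Ā=143.5384, payoff=33.3736, prob=0.020480
UDUUU: Ā=194.1990, payoff=45.1525, prob=0.081920
DUUUU: Ā=184.5390, payoff=54.8125, prob=0.081920
UUUUU: Ā=249.6704, payoff=74.1581, prob=0.327680
Price = Σ prob·payoff / R^5 = 39.702678 / 1.538624 = 25.8040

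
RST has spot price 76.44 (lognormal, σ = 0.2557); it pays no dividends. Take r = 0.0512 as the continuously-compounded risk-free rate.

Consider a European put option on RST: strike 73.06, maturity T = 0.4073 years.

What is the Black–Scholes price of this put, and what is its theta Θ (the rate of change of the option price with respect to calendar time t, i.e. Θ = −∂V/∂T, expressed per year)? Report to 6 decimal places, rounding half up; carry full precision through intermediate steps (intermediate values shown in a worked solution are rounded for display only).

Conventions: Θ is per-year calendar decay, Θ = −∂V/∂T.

σ√T = 0.2557·√0.4073 = 0.163188
d₁ = (ln(S/K) + (r+σ²/2)T) / (σ√T) = (ln(76.44/73.06) + (0.0512+0.2557²/2)·0.4073) / 0.163188 = (0.045225 + 0.034169) / 0.163188 = 0.486519
d₂ = d₁ − σ√T = 0.486519 − 0.163188 = 0.323331
e^{−rT} = 0.979362
N(−d₁) = 0.313300,  N(−d₂) = 0.373222
Put price V = K·e^{−rT}·N(−d₂) − S·N(−d₁) = 26.704875 − 23.948624 = 2.756250
φ(d₁) = (1/√(2π))·e^{−d₁²/2} = 0.354414
Θ = −S·φ(d₁)·σ/(2√T) + r·K·e^{−rT}·N(−d₂) = −5.427194 + 1.367290 = -4.059905

price = 2.756250
Θ = -4.059905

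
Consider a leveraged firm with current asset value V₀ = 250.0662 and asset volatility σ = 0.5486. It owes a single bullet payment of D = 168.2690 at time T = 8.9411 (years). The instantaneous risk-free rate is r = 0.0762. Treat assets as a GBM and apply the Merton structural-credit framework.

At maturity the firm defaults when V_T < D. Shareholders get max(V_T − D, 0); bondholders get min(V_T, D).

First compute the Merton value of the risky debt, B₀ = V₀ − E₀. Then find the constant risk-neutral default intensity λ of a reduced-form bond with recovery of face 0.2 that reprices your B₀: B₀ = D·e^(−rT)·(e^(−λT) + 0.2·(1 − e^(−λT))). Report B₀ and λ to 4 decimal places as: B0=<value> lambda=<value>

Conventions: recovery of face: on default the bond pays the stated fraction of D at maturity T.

B0=54.5068 lambda=0.0668

Work the structural quantities from V₀ = 250.0662 against face 168.2690:
d₁ = [ln(V₀/D) + (r + σ²/2)T] / (σ√T)
   = [ln(250.0662/168.2690) + (0.0762 + 0.5·0.5486²)·8.9411] / (0.5486·√8.9411)
   = [0.396162 + 2.026777] / 1.640406 = 1.477036
d₂ = d₁ − σ√T = 1.477036 − 1.640406 = -0.163369
N(d₁) = 0.930167,  N(d₂) = 0.435114,  e^(−rT) = 0.505953
E₀ = V₀·N(d₁) − D·e^(−rT)·N(d₂)
   = 250.0662·0.930167 − 168.2690·0.505953·0.435114 = 195.559414
B₀ = V₀ − E₀ = 250.0662 − 195.559414 = 54.506786
e^(−λT) = (B₀·e^(rT)/D − 0.2)/(1 − 0.2) = (54.5068·1.976469/168.2690 − 0.2)/0.8 = 0.55028845
λ = −ln(0.55028845)/8.9411 = 0.066805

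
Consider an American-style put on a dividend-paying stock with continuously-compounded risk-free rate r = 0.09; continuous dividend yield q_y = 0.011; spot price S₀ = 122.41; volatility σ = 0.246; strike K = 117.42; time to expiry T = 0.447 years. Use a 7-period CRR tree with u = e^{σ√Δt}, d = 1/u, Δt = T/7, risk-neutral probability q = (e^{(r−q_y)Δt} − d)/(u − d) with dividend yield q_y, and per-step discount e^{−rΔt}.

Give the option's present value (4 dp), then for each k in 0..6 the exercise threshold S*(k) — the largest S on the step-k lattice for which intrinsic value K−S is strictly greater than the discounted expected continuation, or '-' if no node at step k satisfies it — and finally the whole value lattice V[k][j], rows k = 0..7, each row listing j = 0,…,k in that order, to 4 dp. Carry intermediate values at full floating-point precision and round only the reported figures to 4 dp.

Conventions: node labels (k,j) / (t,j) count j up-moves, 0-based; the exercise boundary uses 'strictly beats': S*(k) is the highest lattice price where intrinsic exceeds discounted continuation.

Δt=0.06386, u=1.06414, d=0.93973, q=0.52512, disc=e^(-rΔt)=0.99427
k=7 terminal: V=max(K-S,0) → 38.2001 27.7124 15.8362 2.3878 0.0000 0.0000 0.0000 0.0000
k=6: j=0 S=84.3008 intr=33.1192 cont=32.5055 V=33.1192[EX]; j=1 S=95.4612 intr=21.9588 cont=21.3530 V=21.9588[EX]; j=2 S=108.0990 intr=9.3210 cont=8.7240 V=9.3210[EX]; j=3 S=122.4100 intr=0.0000 cont=1.1274 V=1.1274[hold]; j=4 S=138.6156 intr=0.0000 cont=0.0000 V=0.0000[hold]; j=5 S=156.9665 intr=0.0000 cont=0.0000 V=0.0000[hold]; j=6 S=177.7469 intr=0.0000 cont=0.0000 V=0.0000[hold]  S*(6)=108.0990
k=5: j=0 S=89.7076 intr=27.7124 cont=27.1025 V=27.7124[EX]; j=1 S=101.5838 intr=15.8362 cont=15.2347 V=15.8362[EX]; j=2 S=115.0322 intr=2.3878 cont=4.9897 V=4.9897[hold]; j=3 S=130.2610 intr=0.0000 cont=0.5323 V=0.5323[hold]; j=4 S=147.5059 intr=0.0000 cont=0.0000 V=0.0000[hold]; j=5 S=167.0339 intr=0.0000 cont=0.0000 V=0.0000[hold]  S*(5)=101.5838
k=4: j=0 S=95.4612 intr=21.9588 cont=21.3530 V=21.9588[EX]; j=1 S=108.0990 intr=9.3210 cont=10.0824 V=10.0824[hold]; j=2 S=122.4100 intr=0.0000 cont=2.6339 V=2.6339[hold]; j=3 S=138.6156 intr=0.0000 cont=0.2513 V=0.2513[hold]; j=4 S=156.9665 intr=0.0000 cont=0.0000 V=0.0000[hold]  S*(4)=95.4612
k=3: j=0 S=101.5838 intr=15.8362 cont=15.6322 V=15.8362[EX]; j=1 S=115.0322 intr=2.3878 cont=6.1357 V=6.1357[hold]; j=2 S=130.2610 intr=0.0000 cont=1.3748 V=1.3748[hold]; j=3 S=147.5059 intr=0.0000 cont=0.1187 V=0.1187[hold]  S*(3)=101.5838
k=2: j=0 S=108.0990 intr=9.3210 cont=10.6808 V=10.6808[hold]; j=1 S=122.4100 intr=0.0000 cont=3.6149 V=3.6149[hold]; j=2 S=138.6156 intr=0.0000 cont=0.7111 V=0.7111[hold]  S*(2)=-
k=1: j=0 S=115.0322 intr=2.3878 cont=6.9304 V=6.9304[hold]; j=1 S=130.2610 intr=0.0000 cont=2.0781 V=2.0781[hold]  S*(1)=-
k=0: j=0 S=122.4100 intr=0.0000 cont=4.3573 V=4.3573[hold]  S*(0)=-

price = 4.3573
boundary = - - - 101.5838 95.4612 101.5838 108.0990
tree:
4.3573
6.9304 2.0781
10.6808 3.6149 0.7111
15.8362 6.1357 1.3748 0.1187
21.9588 10.0824 2.6339 0.2513 0.0000
27.7124 15.8362 4.9897 0.5323 0.0000 0.0000
33.1192 21.9588 9.3210 1.1274 0.0000 0.0000 0.0000
38.2001 27.7124 15.8362 2.3878 0.0000 0.0000 0.0000 0.0000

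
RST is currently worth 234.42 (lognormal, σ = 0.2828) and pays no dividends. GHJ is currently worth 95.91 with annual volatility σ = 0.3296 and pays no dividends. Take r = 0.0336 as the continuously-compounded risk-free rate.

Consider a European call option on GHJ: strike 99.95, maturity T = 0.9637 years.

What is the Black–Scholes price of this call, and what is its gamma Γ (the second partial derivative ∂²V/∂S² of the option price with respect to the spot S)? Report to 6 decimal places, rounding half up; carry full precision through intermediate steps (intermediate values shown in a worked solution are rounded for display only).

σ√T = 0.3296·√0.9637 = 0.323562
d₁ = (ln(S/K) + (r+σ²/2)T) / (σ√T) = (ln(95.91/99.95) + (0.0336+0.3296²/2)·0.9637) / 0.323562 = (-0.041260 + 0.084727) / 0.323562 = 0.134338
d₂ = d₁ − σ√T = 0.134338 − 0.323562 = -0.189224
e^{−rT} = 0.968138
N(d₁) = 0.553432,  N(d₂) = 0.424959
Call price V = S·N(d₁) − K·e^{−rT}·N(d₂) = 53.079709 − 41.121297 = 11.958412
φ(d₁) = (1/√(2π))·e^{−d₁²/2} = 0.395359
Γ = φ(d₁) / (S·σ·√T) = 0.012740

price = 11.958412
Γ = 0.012740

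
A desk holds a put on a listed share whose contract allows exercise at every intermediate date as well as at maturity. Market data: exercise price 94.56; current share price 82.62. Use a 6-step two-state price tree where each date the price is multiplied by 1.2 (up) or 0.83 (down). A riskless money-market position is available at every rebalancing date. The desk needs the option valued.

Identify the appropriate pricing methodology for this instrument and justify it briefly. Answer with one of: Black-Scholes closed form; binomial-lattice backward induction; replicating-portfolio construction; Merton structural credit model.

framework: binomial-lattice backward induction

Key observation: the put (strike 94.56 on spot 82.62) is American-style on a 6-step discrete price model, so the early-exercise decision at every node requires stepwise backward valuation — a closed form cannot price the exercise right.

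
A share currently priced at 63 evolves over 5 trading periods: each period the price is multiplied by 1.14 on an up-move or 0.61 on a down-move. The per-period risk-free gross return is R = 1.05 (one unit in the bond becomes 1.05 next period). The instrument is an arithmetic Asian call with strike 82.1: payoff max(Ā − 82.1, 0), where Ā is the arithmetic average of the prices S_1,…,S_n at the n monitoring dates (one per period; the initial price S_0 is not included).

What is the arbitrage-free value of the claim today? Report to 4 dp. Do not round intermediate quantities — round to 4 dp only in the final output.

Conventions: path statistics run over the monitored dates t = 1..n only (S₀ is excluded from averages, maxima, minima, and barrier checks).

price = 4.0688

Set p* = 0.8302 (from d < R < u); the path-dependent value is the discounted p*-expectation over all price paths.
Enumerate all 2^5 = 32 price paths (U = up ×1.14, D = down ×0.61); each path with k up-moves has probability p*^k·(1−p*)^(5−k).
DDDDD: Ā=18.0432, payoff=0.0000, prob=0.000141
UDDDD: Ā=33.7201, payoff=0.0000, prob=0.000690
DUDDD: Ā=27.0421, payoff=0.0000, prob=0.000690
UUDDD: Ā=50.5376, payoff=0.0000, prob=0.003375
DDUDD: Ā=22.9685, payoff=0.0000, prob=0.000690
UDUDD: Ā=42.9247, payoff=0.0000, prob=0.003375
DUUDD: Ā=36.2467, payoff=0.0000, prob=0.003375
UUUDD: Ā=67.7397, payoff=0.0000, prob=0.016499
DDDUD: Ā=20.4836, payoff=0.0000, prob=0.000690
UDDUD: Ā=38.2808, payoff=0.0000, prob=0.003375
DUDUD: Ā=31.6028, payoff=0.0000, prob=0.003375
UUDUD: Ā=59.0610, payoff=0.0000, prob=0.016499
DDUUD: Ā=27.5292, payoff=0.0000, prob=0.003375
UDUUD: Ā=51.4481, payoff=0.0000, prob=0.016499
DUUUD: Ā=44.7701, payoff=0.0000, prob=0.016499
UUUUD: Ā=83.6687, payoff=1.5687, prob=0.080663
DDDDU: Ā=18.9678, payoff=0.0000, prob=0.000690
UDDDU: Ā=35.4480, payoff=0.0000, prob=0.003375
DUDDU: Ā=28.7700, payoff=0.0000, prob=0.003375
UUDDU: Ā=53.7670, payoff=0.0000, prob=0.016499
DDUDU: Ā=24.6965, payoff=0.0000, prob=0.003375
UDUDU: Ā=46.1540, payoff=0.0000, prob=0.016499
DUUDU: Ā=39.4760, payoff=0.0000, prob=0.016499
UUUDU: Ā=73.7749, payoff=0.0000, prob=0.080663
DDDUU: Ā=22.2116, payoff=0.0000, prob=0.003375
UDDUU: Ā=41.5102, payoff=0.0000, prob=0.016499
DUDUU: Ā=34.8322, payoff=0.0000, prob=0.016499
UUDUU: Ā=65.0962, payoff=0.0000, prob=0.080663
DDUUU: Ā=30.7586, payoff=0.0000, prob=0.016499
UDUUU: Ā=57.4833, payoff=0.0000, prob=0.080663
DUUUU: Ā=50.8053, payoff=0.0000, prob=0.080663
UUUUU: Ā=94.9475, payoff=12.8475, prob=0.394352
Price = Σ prob·payoff / R^5 = 5.192984 / 1.276282 = 4.0688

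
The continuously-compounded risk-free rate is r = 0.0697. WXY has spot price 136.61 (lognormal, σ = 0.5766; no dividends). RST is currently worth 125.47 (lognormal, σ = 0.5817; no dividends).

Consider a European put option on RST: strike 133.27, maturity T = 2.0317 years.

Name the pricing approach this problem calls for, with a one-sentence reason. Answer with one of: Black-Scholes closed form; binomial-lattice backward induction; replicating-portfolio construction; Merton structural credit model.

framework: Black-Scholes closed form

Key observation: the instrument is a plain European put (strike 133.27) on a lognormal asset; the exact continuous-time formula applies directly.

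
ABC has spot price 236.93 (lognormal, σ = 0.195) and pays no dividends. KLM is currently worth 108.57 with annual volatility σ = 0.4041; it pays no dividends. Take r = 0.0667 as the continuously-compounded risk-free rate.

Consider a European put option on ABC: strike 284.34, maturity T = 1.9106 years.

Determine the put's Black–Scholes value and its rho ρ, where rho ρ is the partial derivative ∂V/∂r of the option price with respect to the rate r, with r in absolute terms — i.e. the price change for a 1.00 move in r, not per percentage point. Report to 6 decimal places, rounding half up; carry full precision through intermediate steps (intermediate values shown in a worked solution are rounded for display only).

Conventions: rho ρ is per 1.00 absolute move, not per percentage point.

σ√T = 0.195·√1.9106 = 0.269538
d₁ = (ln(S/K) + (r+σ²/2)T) / (σ√T) = (ln(236.93/284.34) + (0.0667+0.195²/2)·1.9106) / 0.269538 = (-0.182406 + 0.163762) / 0.269538 = -0.069169
d₂ = d₁ − σ√T = -0.069169 − 0.269538 = -0.338707
e^{−rT} = 0.880349
N(−d₁) = 0.527572,  N(−d₂) = 0.632585
Put price V = K·e^{−rT}·N(−d₂) − S·N(−d₁) = 158.347578 − 124.997745 = 33.349833
ρ = −K·T·e^{−rT}·N(−d₂) = -302.538882

price = 33.349833
ρ = -302.538882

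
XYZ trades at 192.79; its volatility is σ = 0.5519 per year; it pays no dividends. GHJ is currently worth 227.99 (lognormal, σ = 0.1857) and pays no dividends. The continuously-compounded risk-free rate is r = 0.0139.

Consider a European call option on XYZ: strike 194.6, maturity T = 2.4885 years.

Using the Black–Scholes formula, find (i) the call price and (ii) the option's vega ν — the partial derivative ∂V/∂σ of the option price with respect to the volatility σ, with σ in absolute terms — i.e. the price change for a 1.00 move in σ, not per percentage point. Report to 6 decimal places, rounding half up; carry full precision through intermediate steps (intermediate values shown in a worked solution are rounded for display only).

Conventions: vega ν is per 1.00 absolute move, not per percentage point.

price = 66.524593
ν = 108.930736

σ√T = 0.5519·√2.4885 = 0.870621
d₁ = (ln(S/K) + (r+σ²/2)T) / (σ√T) = (ln(192.79/194.6) + (0.0139+0.5519²/2)·2.4885) / 0.870621 = (-0.009345 + 0.413581) / 0.870621 = 0.464308
d₂ = d₁ − σ√T = 0.464308 − 0.870621 = -0.406313
e^{−rT} = 0.966001
N(d₁) = 0.678786,  N(d₂) = 0.342256
Call price V = S·N(d₁) − K·e^{−rT}·N(d₂) = 130.863219 − 64.338625 = 66.524593
φ(d₁) = (1/√(2π))·e^{−d₁²/2} = 0.358177
ν = S·φ(d₁)·√T = 108.930736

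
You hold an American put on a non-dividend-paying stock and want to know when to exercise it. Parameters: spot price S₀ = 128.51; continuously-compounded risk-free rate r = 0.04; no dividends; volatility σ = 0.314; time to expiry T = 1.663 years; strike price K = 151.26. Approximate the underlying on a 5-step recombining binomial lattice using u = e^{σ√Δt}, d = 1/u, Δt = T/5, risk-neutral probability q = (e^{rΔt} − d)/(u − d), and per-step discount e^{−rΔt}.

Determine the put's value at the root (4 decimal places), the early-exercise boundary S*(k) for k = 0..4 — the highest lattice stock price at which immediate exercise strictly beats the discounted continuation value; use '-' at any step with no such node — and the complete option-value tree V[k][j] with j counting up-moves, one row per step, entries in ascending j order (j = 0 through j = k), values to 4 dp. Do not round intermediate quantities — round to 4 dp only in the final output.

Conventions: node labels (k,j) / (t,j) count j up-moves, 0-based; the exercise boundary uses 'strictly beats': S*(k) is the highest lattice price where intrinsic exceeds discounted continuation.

price = 30.3461
boundary = - - 89.4634 107.2238 128.5100
tree:
30.3461
44.4034 16.6369
61.7966 27.6275 5.7252
76.6152 44.0362 11.4126 0.0000
88.9792 61.7966 22.7500 0.0000 0.0000
99.2953 76.6152 44.0362 0.0000 0.0000 0.0000

Δt=0.33260  u=1.19852  d=0.83436  q=0.49163  discount=0.98678
step 5 (expiry): payoffs max(K−S,0) = 99.2953 76.6152 44.0362 0.0000 0.0000 0.0000
step 4: (k=4,j=0): S=62.2808, K−S=88.9792, hold=86.9802 ⇒ V=88.9792 exercise | (k=4,j=1): S=89.4634, K−S=61.7966, hold=59.7975 ⇒ V=61.7966 exercise | (k=4,j=2): S=128.5100, K−S=22.7500, hold=22.0909 ⇒ V=22.7500 exercise | (k=4,j=3): S=184.5986, K−S=0.0000, hold=0.0000 ⇒ V=0.0000 continue | (k=4,j=4): S=265.1672, K−S=0.0000, hold=0.0000 ⇒ V=0.0000 continue  boundary S*=128.5100
step 3: (k=3,j=0): S=74.6448, K−S=76.6152, hold=74.6161 ⇒ V=76.6152 exercise | (k=3,j=1): S=107.2238, K−S=44.0362, hold=42.0372 ⇒ V=44.0362 exercise | (k=3,j=2): S=154.0220, K−S=0.0000, hold=11.4126 ⇒ V=11.4126 continue | (k=3,j=3): S=221.2453, K−S=0.0000, hold=0.0000 ⇒ V=0.0000 continue  boundary S*=107.2238
step 2: (k=2,j=0): S=89.4634, K−S=61.7966, hold=59.7975 ⇒ V=61.7966 exercise | (k=2,j=1): S=128.5100, K−S=22.7500, hold=27.6275 ⇒ V=27.6275 continue | (k=2,j=2): S=184.5986, K−S=0.0000, hold=5.7252 ⇒ V=5.7252 continue  boundary S*=89.4634
step 1: (k=1,j=0): S=107.2238, K−S=44.0362, hold=44.4034 ⇒ V=44.4034 continue | (k=1,j=1): S=154.0220, K−S=0.0000, hold=16.6369 ⇒ V=16.6369 continue  boundary S*=-
step 0: (k=0,j=0): S=128.5100, K−S=22.7500, hold=30.3461 ⇒ V=30.3461 continue  boundary S*=-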